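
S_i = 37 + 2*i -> [37, 39, 41, 43, 45]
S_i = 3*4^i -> [3, 12, 48, 192, 768]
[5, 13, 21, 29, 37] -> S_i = 5 + 8*i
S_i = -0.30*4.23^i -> [-0.3, -1.27, -5.37, -22.71, -96.05]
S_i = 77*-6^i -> [77, -462, 2772, -16632, 99792]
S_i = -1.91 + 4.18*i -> [-1.91, 2.27, 6.45, 10.63, 14.81]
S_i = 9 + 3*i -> [9, 12, 15, 18, 21]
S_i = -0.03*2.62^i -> [-0.03, -0.08, -0.21, -0.54, -1.41]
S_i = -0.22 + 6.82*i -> [-0.22, 6.6, 13.42, 20.24, 27.06]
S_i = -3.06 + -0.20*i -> [-3.06, -3.26, -3.46, -3.66, -3.86]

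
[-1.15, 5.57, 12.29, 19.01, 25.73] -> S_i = -1.15 + 6.72*i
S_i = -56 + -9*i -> [-56, -65, -74, -83, -92]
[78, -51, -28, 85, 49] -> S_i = Random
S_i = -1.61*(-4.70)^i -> [-1.61, 7.57, -35.56, 167.16, -785.63]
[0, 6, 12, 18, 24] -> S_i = 0 + 6*i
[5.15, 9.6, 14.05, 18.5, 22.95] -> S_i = 5.15 + 4.45*i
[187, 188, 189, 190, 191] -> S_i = 187 + 1*i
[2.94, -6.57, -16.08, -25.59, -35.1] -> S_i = 2.94 + -9.51*i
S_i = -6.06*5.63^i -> [-6.06, -34.12, -192.08, -1081.43, -6088.44]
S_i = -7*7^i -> [-7, -49, -343, -2401, -16807]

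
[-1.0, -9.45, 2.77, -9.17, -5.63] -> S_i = Random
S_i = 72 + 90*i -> [72, 162, 252, 342, 432]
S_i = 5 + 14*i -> [5, 19, 33, 47, 61]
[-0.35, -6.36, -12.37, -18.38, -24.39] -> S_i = -0.35 + -6.01*i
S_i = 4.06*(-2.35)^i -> [4.06, -9.54, 22.42, -52.69, 123.82]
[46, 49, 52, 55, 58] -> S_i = 46 + 3*i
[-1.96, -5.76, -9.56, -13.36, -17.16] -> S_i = -1.96 + -3.80*i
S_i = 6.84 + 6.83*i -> [6.84, 13.67, 20.5, 27.33, 34.16]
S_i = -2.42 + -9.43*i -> [-2.42, -11.85, -21.28, -30.71, -40.14]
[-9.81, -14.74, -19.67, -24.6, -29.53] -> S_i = -9.81 + -4.93*i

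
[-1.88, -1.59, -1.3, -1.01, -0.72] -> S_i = -1.88 + 0.29*i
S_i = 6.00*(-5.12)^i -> [6.0, -30.72, 157.29, -805.31, 4123.17]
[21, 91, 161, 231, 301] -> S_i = 21 + 70*i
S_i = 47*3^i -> [47, 141, 423, 1269, 3807]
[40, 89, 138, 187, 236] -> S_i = 40 + 49*i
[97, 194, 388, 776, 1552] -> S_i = 97*2^i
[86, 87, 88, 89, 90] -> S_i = 86 + 1*i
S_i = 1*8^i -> [1, 8, 64, 512, 4096]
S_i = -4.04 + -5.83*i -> [-4.04, -9.87, -15.7, -21.53, -27.36]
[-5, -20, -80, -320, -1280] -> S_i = -5*4^i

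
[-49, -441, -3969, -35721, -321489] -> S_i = -49*9^i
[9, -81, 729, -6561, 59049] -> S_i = 9*-9^i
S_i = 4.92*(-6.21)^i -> [4.92, -30.55, 189.74, -1178.26, 7316.97]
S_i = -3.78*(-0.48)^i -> [-3.78, 1.81, -0.87, 0.42, -0.2]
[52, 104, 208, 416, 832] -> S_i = 52*2^i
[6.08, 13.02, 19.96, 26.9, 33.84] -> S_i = 6.08 + 6.94*i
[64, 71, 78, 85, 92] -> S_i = 64 + 7*i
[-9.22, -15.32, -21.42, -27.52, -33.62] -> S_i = -9.22 + -6.10*i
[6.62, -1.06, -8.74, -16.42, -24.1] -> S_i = 6.62 + -7.68*i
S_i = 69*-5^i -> [69, -345, 1725, -8625, 43125]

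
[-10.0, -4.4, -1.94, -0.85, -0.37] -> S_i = -10.00*0.44^i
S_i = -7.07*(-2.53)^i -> [-7.07, 17.89, -45.25, 114.49, -289.67]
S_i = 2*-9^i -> [2, -18, 162, -1458, 13122]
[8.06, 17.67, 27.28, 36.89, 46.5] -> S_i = 8.06 + 9.61*i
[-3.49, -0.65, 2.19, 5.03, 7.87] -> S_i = -3.49 + 2.84*i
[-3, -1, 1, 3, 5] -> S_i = -3 + 2*i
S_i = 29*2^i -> [29, 58, 116, 232, 464]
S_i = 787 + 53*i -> [787, 840, 893, 946, 999]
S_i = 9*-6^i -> [9, -54, 324, -1944, 11664]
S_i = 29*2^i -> [29, 58, 116, 232, 464]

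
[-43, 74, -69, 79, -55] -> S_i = Random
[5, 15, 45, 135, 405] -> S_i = 5*3^i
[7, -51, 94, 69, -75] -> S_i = Random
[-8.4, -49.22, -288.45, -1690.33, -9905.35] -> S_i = -8.40*5.86^i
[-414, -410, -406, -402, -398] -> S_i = -414 + 4*i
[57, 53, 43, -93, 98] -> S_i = Random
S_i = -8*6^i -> [-8, -48, -288, -1728, -10368]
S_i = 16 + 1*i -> [16, 17, 18, 19, 20]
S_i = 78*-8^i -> [78, -624, 4992, -39936, 319488]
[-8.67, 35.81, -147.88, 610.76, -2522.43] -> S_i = -8.67*(-4.13)^i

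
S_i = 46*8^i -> [46, 368, 2944, 23552, 188416]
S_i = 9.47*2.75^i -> [9.47, 26.04, 71.62, 196.95, 541.6]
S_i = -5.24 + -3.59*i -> [-5.24, -8.83, -12.42, -16.01, -19.6]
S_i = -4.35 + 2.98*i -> [-4.35, -1.37, 1.61, 4.59, 7.57]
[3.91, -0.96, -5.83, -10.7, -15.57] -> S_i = 3.91 + -4.87*i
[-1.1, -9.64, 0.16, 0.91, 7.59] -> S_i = Random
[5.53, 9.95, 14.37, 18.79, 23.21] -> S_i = 5.53 + 4.42*i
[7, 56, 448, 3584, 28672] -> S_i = 7*8^i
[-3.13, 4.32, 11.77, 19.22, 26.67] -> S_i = -3.13 + 7.45*i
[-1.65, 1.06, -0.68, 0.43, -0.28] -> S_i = -1.65*(-0.64)^i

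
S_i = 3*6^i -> [3, 18, 108, 648, 3888]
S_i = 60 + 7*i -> [60, 67, 74, 81, 88]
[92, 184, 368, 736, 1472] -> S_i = 92*2^i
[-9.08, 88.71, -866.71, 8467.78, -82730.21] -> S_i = -9.08*(-9.77)^i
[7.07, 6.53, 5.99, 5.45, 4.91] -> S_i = 7.07 + -0.54*i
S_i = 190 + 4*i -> [190, 194, 198, 202, 206]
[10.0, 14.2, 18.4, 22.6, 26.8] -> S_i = 10.00 + 4.20*i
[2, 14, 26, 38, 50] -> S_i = 2 + 12*i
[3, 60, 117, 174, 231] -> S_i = 3 + 57*i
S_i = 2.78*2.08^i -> [2.78, 5.78, 12.03, 25.02, 52.04]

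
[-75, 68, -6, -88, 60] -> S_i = Random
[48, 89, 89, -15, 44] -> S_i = Random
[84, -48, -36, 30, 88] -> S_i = Random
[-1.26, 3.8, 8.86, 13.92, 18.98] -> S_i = -1.26 + 5.06*i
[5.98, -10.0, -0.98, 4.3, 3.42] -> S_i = Random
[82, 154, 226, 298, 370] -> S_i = 82 + 72*i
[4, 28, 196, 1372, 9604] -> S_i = 4*7^i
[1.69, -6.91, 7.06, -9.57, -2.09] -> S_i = Random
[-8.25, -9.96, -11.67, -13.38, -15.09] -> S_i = -8.25 + -1.71*i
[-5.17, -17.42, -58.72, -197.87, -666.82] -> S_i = -5.17*3.37^i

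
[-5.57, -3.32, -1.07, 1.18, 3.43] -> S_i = -5.57 + 2.25*i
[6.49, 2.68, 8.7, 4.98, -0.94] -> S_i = Random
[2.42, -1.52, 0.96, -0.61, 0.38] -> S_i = 2.42*(-0.63)^i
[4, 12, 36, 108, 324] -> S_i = 4*3^i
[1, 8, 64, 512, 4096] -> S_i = 1*8^i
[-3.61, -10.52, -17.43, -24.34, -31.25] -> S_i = -3.61 + -6.91*i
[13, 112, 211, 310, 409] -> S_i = 13 + 99*i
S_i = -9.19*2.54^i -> [-9.19, -23.34, -59.29, -150.6, -382.52]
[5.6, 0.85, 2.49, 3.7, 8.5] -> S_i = Random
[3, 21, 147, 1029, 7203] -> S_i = 3*7^i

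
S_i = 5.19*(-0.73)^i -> [5.19, -3.79, 2.77, -2.02, 1.47]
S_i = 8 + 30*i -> [8, 38, 68, 98, 128]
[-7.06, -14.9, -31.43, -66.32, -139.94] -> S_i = -7.06*2.11^i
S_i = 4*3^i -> [4, 12, 36, 108, 324]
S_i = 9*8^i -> [9, 72, 576, 4608, 36864]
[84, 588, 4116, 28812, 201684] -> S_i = 84*7^i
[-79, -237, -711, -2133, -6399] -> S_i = -79*3^i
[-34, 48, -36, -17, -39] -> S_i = Random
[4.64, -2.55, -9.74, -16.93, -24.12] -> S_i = 4.64 + -7.19*i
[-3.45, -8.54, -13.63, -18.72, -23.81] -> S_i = -3.45 + -5.09*i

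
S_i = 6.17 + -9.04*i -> [6.17, -2.87, -11.91, -20.95, -29.99]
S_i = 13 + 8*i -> [13, 21, 29, 37, 45]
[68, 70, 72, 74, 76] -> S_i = 68 + 2*i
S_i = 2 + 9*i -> [2, 11, 20, 29, 38]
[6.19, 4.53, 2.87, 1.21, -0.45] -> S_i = 6.19 + -1.66*i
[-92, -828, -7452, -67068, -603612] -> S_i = -92*9^i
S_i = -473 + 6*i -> [-473, -467, -461, -455, -449]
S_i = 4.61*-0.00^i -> [4.61, -0.0, 0.0, -0.0, 0.0]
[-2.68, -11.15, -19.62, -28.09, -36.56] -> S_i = -2.68 + -8.47*i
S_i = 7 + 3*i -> [7, 10, 13, 16, 19]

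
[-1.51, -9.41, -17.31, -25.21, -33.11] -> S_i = -1.51 + -7.90*i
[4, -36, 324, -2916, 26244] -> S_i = 4*-9^i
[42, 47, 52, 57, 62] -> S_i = 42 + 5*i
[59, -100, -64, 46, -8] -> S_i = Random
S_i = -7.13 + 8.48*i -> [-7.13, 1.35, 9.83, 18.31, 26.79]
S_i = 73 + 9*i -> [73, 82, 91, 100, 109]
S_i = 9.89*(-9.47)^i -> [9.89, -93.66, 886.94, -8399.36, 79541.95]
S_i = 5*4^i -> [5, 20, 80, 320, 1280]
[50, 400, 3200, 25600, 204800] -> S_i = 50*8^i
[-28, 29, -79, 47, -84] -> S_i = Random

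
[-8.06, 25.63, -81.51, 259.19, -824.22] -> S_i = -8.06*(-3.18)^i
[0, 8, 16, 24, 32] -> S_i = 0 + 8*i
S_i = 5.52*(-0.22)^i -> [5.52, -1.21, 0.27, -0.06, 0.01]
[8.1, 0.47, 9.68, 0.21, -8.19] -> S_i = Random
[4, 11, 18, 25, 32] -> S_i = 4 + 7*i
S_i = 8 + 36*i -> [8, 44, 80, 116, 152]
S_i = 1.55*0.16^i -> [1.55, 0.25, 0.04, 0.01, 0.0]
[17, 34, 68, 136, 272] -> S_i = 17*2^i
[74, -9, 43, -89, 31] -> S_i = Random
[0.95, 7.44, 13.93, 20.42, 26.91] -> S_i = 0.95 + 6.49*i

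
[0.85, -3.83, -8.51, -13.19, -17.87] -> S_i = 0.85 + -4.68*i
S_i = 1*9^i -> [1, 9, 81, 729, 6561]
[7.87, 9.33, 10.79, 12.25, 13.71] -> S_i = 7.87 + 1.46*i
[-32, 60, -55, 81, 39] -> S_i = Random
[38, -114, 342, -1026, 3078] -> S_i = 38*-3^i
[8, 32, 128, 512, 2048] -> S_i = 8*4^i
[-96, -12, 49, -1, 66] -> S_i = Random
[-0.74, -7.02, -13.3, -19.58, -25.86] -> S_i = -0.74 + -6.28*i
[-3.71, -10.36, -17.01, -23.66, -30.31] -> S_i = -3.71 + -6.65*i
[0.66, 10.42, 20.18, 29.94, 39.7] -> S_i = 0.66 + 9.76*i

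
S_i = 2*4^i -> [2, 8, 32, 128, 512]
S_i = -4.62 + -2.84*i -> [-4.62, -7.46, -10.3, -13.14, -15.98]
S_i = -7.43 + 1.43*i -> [-7.43, -6.0, -4.57, -3.14, -1.71]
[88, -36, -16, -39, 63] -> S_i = Random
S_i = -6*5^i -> [-6, -30, -150, -750, -3750]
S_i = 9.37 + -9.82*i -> [9.37, -0.45, -10.27, -20.09, -29.91]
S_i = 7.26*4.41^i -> [7.26, 32.02, 141.19, 622.66, 2745.94]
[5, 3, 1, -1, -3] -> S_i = 5 + -2*i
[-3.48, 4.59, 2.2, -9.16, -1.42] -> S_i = Random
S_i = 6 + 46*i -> [6, 52, 98, 144, 190]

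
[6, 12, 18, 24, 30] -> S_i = 6 + 6*i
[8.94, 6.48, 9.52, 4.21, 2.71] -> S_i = Random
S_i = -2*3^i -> [-2, -6, -18, -54, -162]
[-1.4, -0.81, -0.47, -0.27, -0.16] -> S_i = -1.40*0.58^i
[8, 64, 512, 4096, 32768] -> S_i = 8*8^i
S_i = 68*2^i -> [68, 136, 272, 544, 1088]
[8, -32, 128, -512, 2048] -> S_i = 8*-4^i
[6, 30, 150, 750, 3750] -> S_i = 6*5^i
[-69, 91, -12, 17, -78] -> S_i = Random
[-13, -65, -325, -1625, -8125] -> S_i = -13*5^i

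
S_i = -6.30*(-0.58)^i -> [-6.3, 3.65, -2.12, 1.23, -0.71]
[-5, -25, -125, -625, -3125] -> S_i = -5*5^i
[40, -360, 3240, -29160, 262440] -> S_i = 40*-9^i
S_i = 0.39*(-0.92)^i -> [0.39, -0.36, 0.33, -0.3, 0.28]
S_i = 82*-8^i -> [82, -656, 5248, -41984, 335872]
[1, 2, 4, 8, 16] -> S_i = 1*2^i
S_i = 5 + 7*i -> [5, 12, 19, 26, 33]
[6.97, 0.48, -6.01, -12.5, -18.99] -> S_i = 6.97 + -6.49*i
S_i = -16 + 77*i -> [-16, 61, 138, 215, 292]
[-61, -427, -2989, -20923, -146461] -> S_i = -61*7^i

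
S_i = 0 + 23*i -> [0, 23, 46, 69, 92]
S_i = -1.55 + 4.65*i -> [-1.55, 3.1, 7.75, 12.4, 17.05]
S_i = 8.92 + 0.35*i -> [8.92, 9.27, 9.62, 9.97, 10.32]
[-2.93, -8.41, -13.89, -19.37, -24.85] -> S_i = -2.93 + -5.48*i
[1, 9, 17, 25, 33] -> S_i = 1 + 8*i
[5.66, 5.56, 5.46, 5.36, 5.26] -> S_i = 5.66 + -0.10*i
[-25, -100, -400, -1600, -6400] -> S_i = -25*4^i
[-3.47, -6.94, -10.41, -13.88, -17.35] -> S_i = -3.47 + -3.47*i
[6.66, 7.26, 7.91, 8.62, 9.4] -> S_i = 6.66*1.09^i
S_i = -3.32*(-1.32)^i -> [-3.32, 4.38, -5.78, 7.64, -10.08]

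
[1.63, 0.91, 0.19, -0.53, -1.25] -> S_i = 1.63 + -0.72*i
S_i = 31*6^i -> [31, 186, 1116, 6696, 40176]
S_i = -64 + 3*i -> [-64, -61, -58, -55, -52]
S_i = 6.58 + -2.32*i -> [6.58, 4.26, 1.94, -0.38, -2.7]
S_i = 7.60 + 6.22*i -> [7.6, 13.82, 20.04, 26.26, 32.48]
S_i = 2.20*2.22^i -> [2.2, 4.88, 10.84, 24.07, 53.44]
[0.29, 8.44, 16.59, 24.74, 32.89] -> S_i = 0.29 + 8.15*i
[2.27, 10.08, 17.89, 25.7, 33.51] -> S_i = 2.27 + 7.81*i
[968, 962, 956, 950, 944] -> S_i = 968 + -6*i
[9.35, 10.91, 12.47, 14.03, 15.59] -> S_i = 9.35 + 1.56*i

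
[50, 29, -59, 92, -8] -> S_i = Random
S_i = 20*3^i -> [20, 60, 180, 540, 1620]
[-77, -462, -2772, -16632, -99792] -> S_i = -77*6^i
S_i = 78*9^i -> [78, 702, 6318, 56862, 511758]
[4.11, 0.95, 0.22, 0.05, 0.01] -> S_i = 4.11*0.23^i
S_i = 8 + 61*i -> [8, 69, 130, 191, 252]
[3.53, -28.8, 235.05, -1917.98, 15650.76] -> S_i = 3.53*(-8.16)^i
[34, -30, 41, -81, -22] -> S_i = Random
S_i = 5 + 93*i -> [5, 98, 191, 284, 377]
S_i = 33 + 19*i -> [33, 52, 71, 90, 109]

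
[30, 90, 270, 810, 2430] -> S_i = 30*3^i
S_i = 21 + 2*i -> [21, 23, 25, 27, 29]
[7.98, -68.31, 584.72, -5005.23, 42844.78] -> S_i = 7.98*(-8.56)^i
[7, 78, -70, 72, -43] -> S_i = Random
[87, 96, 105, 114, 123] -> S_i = 87 + 9*i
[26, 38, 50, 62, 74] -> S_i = 26 + 12*i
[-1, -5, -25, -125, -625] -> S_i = -1*5^i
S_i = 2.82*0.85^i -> [2.82, 2.4, 2.04, 1.73, 1.47]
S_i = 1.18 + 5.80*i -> [1.18, 6.98, 12.78, 18.58, 24.38]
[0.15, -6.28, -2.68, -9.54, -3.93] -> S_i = Random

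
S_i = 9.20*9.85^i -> [9.2, 90.62, 892.61, 8792.18, 86602.96]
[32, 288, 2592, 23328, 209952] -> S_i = 32*9^i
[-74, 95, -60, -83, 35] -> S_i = Random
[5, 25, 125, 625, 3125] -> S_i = 5*5^i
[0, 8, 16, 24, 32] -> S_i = 0 + 8*i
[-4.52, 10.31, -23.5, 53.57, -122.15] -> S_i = -4.52*(-2.28)^i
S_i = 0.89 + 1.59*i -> [0.89, 2.48, 4.07, 5.66, 7.25]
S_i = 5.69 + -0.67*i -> [5.69, 5.02, 4.35, 3.68, 3.01]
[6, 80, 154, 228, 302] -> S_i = 6 + 74*i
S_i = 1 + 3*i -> [1, 4, 7, 10, 13]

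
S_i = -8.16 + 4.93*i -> [-8.16, -3.23, 1.7, 6.63, 11.56]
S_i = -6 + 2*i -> [-6, -4, -2, 0, 2]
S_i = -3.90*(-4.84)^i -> [-3.9, 18.88, -91.36, 442.18, -2140.16]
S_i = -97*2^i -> [-97, -194, -388, -776, -1552]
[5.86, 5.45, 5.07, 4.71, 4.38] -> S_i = 5.86*0.93^i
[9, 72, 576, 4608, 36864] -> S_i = 9*8^i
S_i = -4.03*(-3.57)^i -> [-4.03, 14.39, -51.36, 183.36, -654.6]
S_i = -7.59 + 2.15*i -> [-7.59, -5.44, -3.29, -1.14, 1.01]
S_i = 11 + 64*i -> [11, 75, 139, 203, 267]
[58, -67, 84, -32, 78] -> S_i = Random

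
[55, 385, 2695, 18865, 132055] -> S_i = 55*7^i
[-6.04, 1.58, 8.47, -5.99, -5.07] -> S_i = Random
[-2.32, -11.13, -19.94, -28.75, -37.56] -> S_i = -2.32 + -8.81*i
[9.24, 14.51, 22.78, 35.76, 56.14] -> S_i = 9.24*1.57^i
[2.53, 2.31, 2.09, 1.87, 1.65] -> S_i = 2.53 + -0.22*i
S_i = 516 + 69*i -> [516, 585, 654, 723, 792]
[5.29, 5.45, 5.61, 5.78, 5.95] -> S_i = 5.29*1.03^i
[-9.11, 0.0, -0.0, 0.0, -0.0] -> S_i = -9.11*-0.00^i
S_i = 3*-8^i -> [3, -24, 192, -1536, 12288]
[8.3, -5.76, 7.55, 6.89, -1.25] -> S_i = Random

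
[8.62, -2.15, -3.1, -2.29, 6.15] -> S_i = Random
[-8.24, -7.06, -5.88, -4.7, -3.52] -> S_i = -8.24 + 1.18*i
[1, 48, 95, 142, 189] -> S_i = 1 + 47*i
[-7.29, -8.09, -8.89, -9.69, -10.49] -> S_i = -7.29 + -0.80*i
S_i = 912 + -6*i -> [912, 906, 900, 894, 888]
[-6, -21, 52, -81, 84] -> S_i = Random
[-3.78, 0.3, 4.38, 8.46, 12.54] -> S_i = -3.78 + 4.08*i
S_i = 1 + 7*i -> [1, 8, 15, 22, 29]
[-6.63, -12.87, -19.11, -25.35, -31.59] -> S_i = -6.63 + -6.24*i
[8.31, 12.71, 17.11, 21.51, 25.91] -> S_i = 8.31 + 4.40*i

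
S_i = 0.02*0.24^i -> [0.02, 0.0, 0.0, 0.0, 0.0]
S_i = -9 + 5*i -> [-9, -4, 1, 6, 11]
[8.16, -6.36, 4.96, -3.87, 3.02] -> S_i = 8.16*(-0.78)^i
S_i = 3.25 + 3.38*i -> [3.25, 6.63, 10.01, 13.39, 16.77]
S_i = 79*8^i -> [79, 632, 5056, 40448, 323584]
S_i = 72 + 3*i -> [72, 75, 78, 81, 84]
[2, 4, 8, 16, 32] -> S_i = 2*2^i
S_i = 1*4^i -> [1, 4, 16, 64, 256]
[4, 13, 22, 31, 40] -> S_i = 4 + 9*i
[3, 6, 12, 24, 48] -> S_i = 3*2^i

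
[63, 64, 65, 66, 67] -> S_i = 63 + 1*i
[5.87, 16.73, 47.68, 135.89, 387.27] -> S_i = 5.87*2.85^i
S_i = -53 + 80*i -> [-53, 27, 107, 187, 267]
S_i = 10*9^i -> [10, 90, 810, 7290, 65610]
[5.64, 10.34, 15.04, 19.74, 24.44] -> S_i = 5.64 + 4.70*i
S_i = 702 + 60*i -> [702, 762, 822, 882, 942]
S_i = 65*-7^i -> [65, -455, 3185, -22295, 156065]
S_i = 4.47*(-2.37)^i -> [4.47, -10.59, 25.11, -59.5, 141.03]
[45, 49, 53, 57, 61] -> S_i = 45 + 4*i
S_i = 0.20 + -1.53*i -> [0.2, -1.33, -2.86, -4.39, -5.92]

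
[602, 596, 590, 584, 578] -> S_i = 602 + -6*i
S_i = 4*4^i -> [4, 16, 64, 256, 1024]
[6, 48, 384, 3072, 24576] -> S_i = 6*8^i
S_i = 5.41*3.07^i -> [5.41, 16.61, 50.99, 156.54, 480.56]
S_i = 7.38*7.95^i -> [7.38, 58.67, 466.43, 3708.15, 29479.82]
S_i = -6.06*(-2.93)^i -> [-6.06, 17.76, -52.02, 152.43, -446.63]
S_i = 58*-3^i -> [58, -174, 522, -1566, 4698]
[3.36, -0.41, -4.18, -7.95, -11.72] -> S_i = 3.36 + -3.77*i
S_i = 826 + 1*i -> [826, 827, 828, 829, 830]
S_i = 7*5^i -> [7, 35, 175, 875, 4375]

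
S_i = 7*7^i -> [7, 49, 343, 2401, 16807]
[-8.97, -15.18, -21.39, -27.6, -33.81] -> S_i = -8.97 + -6.21*i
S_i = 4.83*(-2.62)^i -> [4.83, -12.65, 33.16, -86.87, 227.59]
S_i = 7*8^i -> [7, 56, 448, 3584, 28672]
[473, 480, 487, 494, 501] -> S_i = 473 + 7*i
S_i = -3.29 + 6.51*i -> [-3.29, 3.22, 9.73, 16.24, 22.75]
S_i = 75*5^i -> [75, 375, 1875, 9375, 46875]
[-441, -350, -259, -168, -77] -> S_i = -441 + 91*i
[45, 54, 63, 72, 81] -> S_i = 45 + 9*i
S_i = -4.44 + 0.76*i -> [-4.44, -3.68, -2.92, -2.16, -1.4]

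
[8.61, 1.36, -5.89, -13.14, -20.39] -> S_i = 8.61 + -7.25*i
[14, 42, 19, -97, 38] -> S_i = Random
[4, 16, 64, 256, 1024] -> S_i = 4*4^i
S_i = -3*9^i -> [-3, -27, -243, -2187, -19683]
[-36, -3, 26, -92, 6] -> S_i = Random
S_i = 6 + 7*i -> [6, 13, 20, 27, 34]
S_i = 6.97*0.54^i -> [6.97, 3.76, 2.03, 1.1, 0.59]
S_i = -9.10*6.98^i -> [-9.1, -63.52, -443.36, -3094.62, -21600.46]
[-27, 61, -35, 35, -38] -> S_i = Random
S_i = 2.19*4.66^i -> [2.19, 10.21, 47.56, 221.62, 1032.73]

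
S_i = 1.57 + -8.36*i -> [1.57, -6.79, -15.15, -23.51, -31.87]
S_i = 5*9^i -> [5, 45, 405, 3645, 32805]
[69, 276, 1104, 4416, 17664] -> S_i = 69*4^i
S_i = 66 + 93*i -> [66, 159, 252, 345, 438]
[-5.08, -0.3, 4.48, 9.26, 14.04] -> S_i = -5.08 + 4.78*i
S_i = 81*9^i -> [81, 729, 6561, 59049, 531441]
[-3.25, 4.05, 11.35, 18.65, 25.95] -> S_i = -3.25 + 7.30*i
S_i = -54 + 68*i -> [-54, 14, 82, 150, 218]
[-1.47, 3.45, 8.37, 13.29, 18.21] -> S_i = -1.47 + 4.92*i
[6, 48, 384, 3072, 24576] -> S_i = 6*8^i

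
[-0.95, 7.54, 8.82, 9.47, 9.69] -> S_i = Random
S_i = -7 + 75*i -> [-7, 68, 143, 218, 293]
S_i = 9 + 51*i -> [9, 60, 111, 162, 213]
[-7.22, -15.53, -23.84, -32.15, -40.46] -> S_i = -7.22 + -8.31*i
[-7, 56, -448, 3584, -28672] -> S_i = -7*-8^i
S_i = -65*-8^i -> [-65, 520, -4160, 33280, -266240]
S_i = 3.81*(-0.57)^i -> [3.81, -2.17, 1.24, -0.71, 0.4]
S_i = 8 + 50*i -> [8, 58, 108, 158, 208]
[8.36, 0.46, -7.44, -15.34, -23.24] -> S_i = 8.36 + -7.90*i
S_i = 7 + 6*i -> [7, 13, 19, 25, 31]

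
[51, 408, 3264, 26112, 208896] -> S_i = 51*8^i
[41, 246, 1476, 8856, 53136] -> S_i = 41*6^i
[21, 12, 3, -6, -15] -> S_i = 21 + -9*i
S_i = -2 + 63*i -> [-2, 61, 124, 187, 250]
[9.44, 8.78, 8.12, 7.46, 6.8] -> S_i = 9.44 + -0.66*i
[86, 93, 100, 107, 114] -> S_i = 86 + 7*i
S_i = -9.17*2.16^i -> [-9.17, -19.81, -42.78, -92.41, -199.61]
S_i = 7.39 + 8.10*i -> [7.39, 15.49, 23.59, 31.69, 39.79]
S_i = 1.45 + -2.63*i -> [1.45, -1.18, -3.81, -6.44, -9.07]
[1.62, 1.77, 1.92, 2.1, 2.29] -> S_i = 1.62*1.09^i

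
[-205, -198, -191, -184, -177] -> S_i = -205 + 7*i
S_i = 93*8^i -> [93, 744, 5952, 47616, 380928]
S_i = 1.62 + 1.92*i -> [1.62, 3.54, 5.46, 7.38, 9.3]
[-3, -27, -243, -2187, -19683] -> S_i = -3*9^i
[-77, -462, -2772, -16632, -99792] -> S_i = -77*6^i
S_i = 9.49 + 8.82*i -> [9.49, 18.31, 27.13, 35.95, 44.77]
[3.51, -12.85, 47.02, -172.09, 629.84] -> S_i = 3.51*(-3.66)^i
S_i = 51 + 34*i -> [51, 85, 119, 153, 187]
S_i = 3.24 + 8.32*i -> [3.24, 11.56, 19.88, 28.2, 36.52]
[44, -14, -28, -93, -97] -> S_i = Random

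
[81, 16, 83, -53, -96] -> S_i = Random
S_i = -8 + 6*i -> [-8, -2, 4, 10, 16]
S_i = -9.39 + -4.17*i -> [-9.39, -13.56, -17.73, -21.9, -26.07]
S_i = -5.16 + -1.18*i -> [-5.16, -6.34, -7.52, -8.7, -9.88]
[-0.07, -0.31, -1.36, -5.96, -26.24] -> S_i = -0.07*4.40^i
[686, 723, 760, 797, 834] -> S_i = 686 + 37*i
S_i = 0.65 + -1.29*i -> [0.65, -0.64, -1.93, -3.22, -4.51]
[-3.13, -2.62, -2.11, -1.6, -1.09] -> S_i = -3.13 + 0.51*i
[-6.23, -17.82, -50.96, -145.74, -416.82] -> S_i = -6.23*2.86^i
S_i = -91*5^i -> [-91, -455, -2275, -11375, -56875]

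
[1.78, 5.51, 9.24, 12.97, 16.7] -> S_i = 1.78 + 3.73*i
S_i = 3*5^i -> [3, 15, 75, 375, 1875]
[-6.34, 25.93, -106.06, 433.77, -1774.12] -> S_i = -6.34*(-4.09)^i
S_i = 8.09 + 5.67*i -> [8.09, 13.76, 19.43, 25.1, 30.77]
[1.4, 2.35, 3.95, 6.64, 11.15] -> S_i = 1.40*1.68^i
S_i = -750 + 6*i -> [-750, -744, -738, -732, -726]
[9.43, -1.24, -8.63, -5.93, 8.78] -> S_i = Random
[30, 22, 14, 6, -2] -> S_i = 30 + -8*i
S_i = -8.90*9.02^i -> [-8.9, -80.28, -724.11, -6531.45, -58913.68]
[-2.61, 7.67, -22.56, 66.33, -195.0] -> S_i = -2.61*(-2.94)^i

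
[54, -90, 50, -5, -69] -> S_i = Random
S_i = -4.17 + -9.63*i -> [-4.17, -13.8, -23.43, -33.06, -42.69]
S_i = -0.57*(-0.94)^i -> [-0.57, 0.54, -0.5, 0.47, -0.45]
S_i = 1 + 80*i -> [1, 81, 161, 241, 321]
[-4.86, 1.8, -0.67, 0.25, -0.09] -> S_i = -4.86*(-0.37)^i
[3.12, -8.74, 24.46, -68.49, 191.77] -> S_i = 3.12*(-2.80)^i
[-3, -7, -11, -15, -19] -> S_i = -3 + -4*i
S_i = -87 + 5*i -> [-87, -82, -77, -72, -67]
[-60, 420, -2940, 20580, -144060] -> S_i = -60*-7^i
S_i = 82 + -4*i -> [82, 78, 74, 70, 66]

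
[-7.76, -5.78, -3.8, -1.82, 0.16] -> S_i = -7.76 + 1.98*i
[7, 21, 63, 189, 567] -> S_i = 7*3^i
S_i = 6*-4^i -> [6, -24, 96, -384, 1536]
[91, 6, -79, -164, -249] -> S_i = 91 + -85*i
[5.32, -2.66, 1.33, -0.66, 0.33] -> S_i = 5.32*(-0.50)^i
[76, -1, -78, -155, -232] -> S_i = 76 + -77*i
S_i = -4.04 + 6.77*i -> [-4.04, 2.73, 9.5, 16.27, 23.04]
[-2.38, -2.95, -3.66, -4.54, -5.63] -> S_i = -2.38*1.24^i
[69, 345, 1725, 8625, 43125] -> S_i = 69*5^i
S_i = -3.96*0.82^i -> [-3.96, -3.25, -2.66, -2.18, -1.79]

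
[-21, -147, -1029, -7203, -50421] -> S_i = -21*7^i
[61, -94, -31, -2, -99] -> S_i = Random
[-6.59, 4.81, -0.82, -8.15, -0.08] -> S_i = Random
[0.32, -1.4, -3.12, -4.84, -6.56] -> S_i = 0.32 + -1.72*i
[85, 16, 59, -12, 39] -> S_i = Random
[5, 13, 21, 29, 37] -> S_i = 5 + 8*i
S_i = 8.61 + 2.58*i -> [8.61, 11.19, 13.77, 16.35, 18.93]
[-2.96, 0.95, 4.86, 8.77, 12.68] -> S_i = -2.96 + 3.91*i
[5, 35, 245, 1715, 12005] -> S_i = 5*7^i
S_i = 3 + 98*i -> [3, 101, 199, 297, 395]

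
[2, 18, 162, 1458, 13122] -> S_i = 2*9^i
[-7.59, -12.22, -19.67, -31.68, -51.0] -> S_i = -7.59*1.61^i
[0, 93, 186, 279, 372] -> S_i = 0 + 93*i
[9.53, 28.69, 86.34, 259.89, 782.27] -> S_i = 9.53*3.01^i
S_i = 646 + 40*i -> [646, 686, 726, 766, 806]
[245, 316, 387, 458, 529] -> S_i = 245 + 71*i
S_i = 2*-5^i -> [2, -10, 50, -250, 1250]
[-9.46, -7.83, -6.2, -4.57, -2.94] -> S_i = -9.46 + 1.63*i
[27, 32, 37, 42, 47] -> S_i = 27 + 5*i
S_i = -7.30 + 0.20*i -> [-7.3, -7.1, -6.9, -6.7, -6.5]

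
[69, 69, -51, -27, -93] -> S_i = Random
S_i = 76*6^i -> [76, 456, 2736, 16416, 98496]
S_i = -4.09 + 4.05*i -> [-4.09, -0.04, 4.01, 8.06, 12.11]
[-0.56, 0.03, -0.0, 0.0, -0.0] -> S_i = -0.56*(-0.05)^i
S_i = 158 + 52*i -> [158, 210, 262, 314, 366]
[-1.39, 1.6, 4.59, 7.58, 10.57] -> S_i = -1.39 + 2.99*i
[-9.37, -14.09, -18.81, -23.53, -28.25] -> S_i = -9.37 + -4.72*i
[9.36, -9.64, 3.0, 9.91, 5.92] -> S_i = Random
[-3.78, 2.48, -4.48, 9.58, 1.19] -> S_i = Random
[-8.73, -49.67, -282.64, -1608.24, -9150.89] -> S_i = -8.73*5.69^i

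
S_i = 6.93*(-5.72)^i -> [6.93, -39.64, 226.74, -1296.94, 7418.52]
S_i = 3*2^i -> [3, 6, 12, 24, 48]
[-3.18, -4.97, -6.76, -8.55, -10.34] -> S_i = -3.18 + -1.79*i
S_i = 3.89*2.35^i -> [3.89, 9.14, 21.48, 50.48, 118.64]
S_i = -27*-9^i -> [-27, 243, -2187, 19683, -177147]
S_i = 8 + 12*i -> [8, 20, 32, 44, 56]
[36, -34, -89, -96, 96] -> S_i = Random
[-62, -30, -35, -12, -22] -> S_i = Random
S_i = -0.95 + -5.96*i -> [-0.95, -6.91, -12.87, -18.83, -24.79]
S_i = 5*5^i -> [5, 25, 125, 625, 3125]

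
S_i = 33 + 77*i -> [33, 110, 187, 264, 341]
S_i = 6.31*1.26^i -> [6.31, 7.95, 10.02, 12.62, 15.9]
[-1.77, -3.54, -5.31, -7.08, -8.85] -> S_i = -1.77 + -1.77*i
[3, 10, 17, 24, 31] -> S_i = 3 + 7*i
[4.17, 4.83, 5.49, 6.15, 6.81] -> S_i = 4.17 + 0.66*i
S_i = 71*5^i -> [71, 355, 1775, 8875, 44375]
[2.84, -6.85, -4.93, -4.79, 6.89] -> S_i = Random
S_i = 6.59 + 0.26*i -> [6.59, 6.85, 7.11, 7.37, 7.63]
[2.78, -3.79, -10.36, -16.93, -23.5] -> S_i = 2.78 + -6.57*i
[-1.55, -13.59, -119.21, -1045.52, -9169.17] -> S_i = -1.55*8.77^i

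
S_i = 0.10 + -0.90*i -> [0.1, -0.8, -1.7, -2.6, -3.5]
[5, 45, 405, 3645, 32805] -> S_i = 5*9^i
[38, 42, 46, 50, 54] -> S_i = 38 + 4*i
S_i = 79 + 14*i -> [79, 93, 107, 121, 135]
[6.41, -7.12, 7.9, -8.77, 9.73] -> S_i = 6.41*(-1.11)^i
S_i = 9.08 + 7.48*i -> [9.08, 16.56, 24.04, 31.52, 39.0]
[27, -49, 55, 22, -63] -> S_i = Random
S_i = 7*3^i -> [7, 21, 63, 189, 567]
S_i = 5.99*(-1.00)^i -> [5.99, -5.99, 5.99, -5.99, 5.99]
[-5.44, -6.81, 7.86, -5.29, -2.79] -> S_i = Random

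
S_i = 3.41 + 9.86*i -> [3.41, 13.27, 23.13, 32.99, 42.85]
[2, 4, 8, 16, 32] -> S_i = 2*2^i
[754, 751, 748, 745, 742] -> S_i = 754 + -3*i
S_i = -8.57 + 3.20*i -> [-8.57, -5.37, -2.17, 1.03, 4.23]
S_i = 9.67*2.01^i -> [9.67, 19.44, 39.07, 78.53, 157.84]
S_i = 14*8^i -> [14, 112, 896, 7168, 57344]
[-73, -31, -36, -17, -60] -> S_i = Random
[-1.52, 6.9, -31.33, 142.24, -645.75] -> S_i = -1.52*(-4.54)^i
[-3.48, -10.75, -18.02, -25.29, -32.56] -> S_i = -3.48 + -7.27*i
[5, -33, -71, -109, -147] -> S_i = 5 + -38*i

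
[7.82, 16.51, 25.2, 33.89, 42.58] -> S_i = 7.82 + 8.69*i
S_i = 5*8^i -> [5, 40, 320, 2560, 20480]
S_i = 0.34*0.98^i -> [0.34, 0.33, 0.33, 0.32, 0.31]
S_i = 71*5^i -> [71, 355, 1775, 8875, 44375]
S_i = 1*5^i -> [1, 5, 25, 125, 625]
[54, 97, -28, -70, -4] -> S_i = Random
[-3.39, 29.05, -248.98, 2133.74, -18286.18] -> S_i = -3.39*(-8.57)^i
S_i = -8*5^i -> [-8, -40, -200, -1000, -5000]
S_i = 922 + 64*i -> [922, 986, 1050, 1114, 1178]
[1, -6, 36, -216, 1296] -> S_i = 1*-6^i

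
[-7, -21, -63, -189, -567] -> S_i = -7*3^i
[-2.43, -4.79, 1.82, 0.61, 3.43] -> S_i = Random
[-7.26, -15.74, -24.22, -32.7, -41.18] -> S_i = -7.26 + -8.48*i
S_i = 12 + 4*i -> [12, 16, 20, 24, 28]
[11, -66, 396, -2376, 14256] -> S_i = 11*-6^i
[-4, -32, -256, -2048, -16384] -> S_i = -4*8^i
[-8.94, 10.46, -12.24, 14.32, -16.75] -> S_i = -8.94*(-1.17)^i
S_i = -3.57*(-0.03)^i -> [-3.57, 0.11, -0.0, 0.0, -0.0]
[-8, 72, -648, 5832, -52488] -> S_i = -8*-9^i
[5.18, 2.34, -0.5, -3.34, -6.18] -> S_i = 5.18 + -2.84*i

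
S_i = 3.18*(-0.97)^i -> [3.18, -3.08, 2.99, -2.9, 2.82]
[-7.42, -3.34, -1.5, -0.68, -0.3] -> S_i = -7.42*0.45^i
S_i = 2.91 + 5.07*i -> [2.91, 7.98, 13.05, 18.12, 23.19]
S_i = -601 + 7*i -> [-601, -594, -587, -580, -573]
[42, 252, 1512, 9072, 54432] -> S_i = 42*6^i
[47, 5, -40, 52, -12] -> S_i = Random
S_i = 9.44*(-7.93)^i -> [9.44, -74.86, 593.63, -4707.51, 37330.58]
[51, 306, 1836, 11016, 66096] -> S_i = 51*6^i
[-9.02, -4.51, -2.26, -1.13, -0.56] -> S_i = -9.02*0.50^i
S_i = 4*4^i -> [4, 16, 64, 256, 1024]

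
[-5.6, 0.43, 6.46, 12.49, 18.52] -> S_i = -5.60 + 6.03*i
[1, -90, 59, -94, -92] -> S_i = Random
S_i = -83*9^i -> [-83, -747, -6723, -60507, -544563]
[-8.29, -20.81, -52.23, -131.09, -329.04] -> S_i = -8.29*2.51^i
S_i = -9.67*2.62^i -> [-9.67, -25.34, -66.38, -173.91, -455.65]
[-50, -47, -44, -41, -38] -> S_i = -50 + 3*i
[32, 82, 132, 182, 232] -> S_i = 32 + 50*i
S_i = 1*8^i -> [1, 8, 64, 512, 4096]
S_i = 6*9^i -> [6, 54, 486, 4374, 39366]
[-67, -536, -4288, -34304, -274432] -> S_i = -67*8^i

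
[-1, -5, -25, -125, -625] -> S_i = -1*5^i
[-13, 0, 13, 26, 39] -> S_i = -13 + 13*i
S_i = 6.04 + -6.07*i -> [6.04, -0.03, -6.1, -12.17, -18.24]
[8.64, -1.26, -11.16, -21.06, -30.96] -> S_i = 8.64 + -9.90*i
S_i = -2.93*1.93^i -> [-2.93, -5.65, -10.91, -21.06, -40.65]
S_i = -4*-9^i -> [-4, 36, -324, 2916, -26244]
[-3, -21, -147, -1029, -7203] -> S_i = -3*7^i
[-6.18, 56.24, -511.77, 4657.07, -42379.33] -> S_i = -6.18*(-9.10)^i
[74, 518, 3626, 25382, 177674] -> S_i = 74*7^i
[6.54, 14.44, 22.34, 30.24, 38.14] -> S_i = 6.54 + 7.90*i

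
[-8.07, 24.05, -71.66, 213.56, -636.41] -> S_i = -8.07*(-2.98)^i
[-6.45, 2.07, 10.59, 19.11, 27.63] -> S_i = -6.45 + 8.52*i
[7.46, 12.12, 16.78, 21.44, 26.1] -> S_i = 7.46 + 4.66*i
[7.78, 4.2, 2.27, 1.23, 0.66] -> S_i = 7.78*0.54^i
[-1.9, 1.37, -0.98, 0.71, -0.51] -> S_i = -1.90*(-0.72)^i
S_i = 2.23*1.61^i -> [2.23, 3.59, 5.78, 9.31, 14.98]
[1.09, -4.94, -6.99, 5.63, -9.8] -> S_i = Random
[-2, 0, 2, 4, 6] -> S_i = -2 + 2*i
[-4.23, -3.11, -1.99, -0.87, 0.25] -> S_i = -4.23 + 1.12*i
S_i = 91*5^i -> [91, 455, 2275, 11375, 56875]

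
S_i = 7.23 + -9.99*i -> [7.23, -2.76, -12.75, -22.74, -32.73]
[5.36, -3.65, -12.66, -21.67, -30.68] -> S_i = 5.36 + -9.01*i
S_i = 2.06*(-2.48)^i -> [2.06, -5.11, 12.67, -31.42, 77.92]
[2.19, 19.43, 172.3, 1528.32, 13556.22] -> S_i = 2.19*8.87^i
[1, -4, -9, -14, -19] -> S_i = 1 + -5*i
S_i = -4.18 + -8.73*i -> [-4.18, -12.91, -21.64, -30.37, -39.1]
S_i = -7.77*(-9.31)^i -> [-7.77, 72.34, -673.47, 6270.04, -58374.04]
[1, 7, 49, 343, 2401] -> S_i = 1*7^i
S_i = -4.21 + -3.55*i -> [-4.21, -7.76, -11.31, -14.86, -18.41]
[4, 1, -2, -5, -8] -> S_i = 4 + -3*i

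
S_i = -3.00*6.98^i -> [-3.0, -20.94, -146.16, -1020.21, -7121.03]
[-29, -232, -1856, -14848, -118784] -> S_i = -29*8^i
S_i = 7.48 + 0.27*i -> [7.48, 7.75, 8.02, 8.29, 8.56]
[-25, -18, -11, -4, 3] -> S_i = -25 + 7*i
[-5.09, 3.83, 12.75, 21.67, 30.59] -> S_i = -5.09 + 8.92*i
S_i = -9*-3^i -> [-9, 27, -81, 243, -729]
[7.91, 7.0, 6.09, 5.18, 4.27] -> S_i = 7.91 + -0.91*i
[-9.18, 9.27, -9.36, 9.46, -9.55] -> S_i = -9.18*(-1.01)^i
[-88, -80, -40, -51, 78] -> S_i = Random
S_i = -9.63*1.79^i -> [-9.63, -17.24, -30.86, -55.23, -98.86]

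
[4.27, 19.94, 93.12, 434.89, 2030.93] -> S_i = 4.27*4.67^i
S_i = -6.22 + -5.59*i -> [-6.22, -11.81, -17.4, -22.99, -28.58]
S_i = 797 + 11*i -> [797, 808, 819, 830, 841]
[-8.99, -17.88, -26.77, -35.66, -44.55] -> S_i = -8.99 + -8.89*i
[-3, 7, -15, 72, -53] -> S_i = Random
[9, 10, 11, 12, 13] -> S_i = 9 + 1*i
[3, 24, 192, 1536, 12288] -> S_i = 3*8^i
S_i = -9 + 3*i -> [-9, -6, -3, 0, 3]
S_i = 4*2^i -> [4, 8, 16, 32, 64]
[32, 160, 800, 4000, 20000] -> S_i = 32*5^i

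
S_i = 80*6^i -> [80, 480, 2880, 17280, 103680]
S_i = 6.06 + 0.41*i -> [6.06, 6.47, 6.88, 7.29, 7.7]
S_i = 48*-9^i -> [48, -432, 3888, -34992, 314928]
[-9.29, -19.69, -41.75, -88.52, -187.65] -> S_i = -9.29*2.12^i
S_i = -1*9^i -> [-1, -9, -81, -729, -6561]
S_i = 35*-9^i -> [35, -315, 2835, -25515, 229635]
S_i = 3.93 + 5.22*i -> [3.93, 9.15, 14.37, 19.59, 24.81]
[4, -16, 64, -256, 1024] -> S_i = 4*-4^i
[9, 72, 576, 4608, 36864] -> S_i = 9*8^i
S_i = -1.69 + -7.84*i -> [-1.69, -9.53, -17.37, -25.21, -33.05]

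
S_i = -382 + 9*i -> [-382, -373, -364, -355, -346]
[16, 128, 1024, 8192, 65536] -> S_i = 16*8^i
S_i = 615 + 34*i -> [615, 649, 683, 717, 751]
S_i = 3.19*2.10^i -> [3.19, 6.7, 14.07, 29.54, 62.04]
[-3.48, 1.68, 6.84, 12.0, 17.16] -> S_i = -3.48 + 5.16*i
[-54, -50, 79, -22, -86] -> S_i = Random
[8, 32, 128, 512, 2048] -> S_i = 8*4^i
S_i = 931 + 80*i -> [931, 1011, 1091, 1171, 1251]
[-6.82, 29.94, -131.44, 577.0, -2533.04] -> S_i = -6.82*(-4.39)^i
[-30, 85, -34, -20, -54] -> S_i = Random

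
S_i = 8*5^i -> [8, 40, 200, 1000, 5000]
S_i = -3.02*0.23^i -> [-3.02, -0.69, -0.16, -0.04, -0.01]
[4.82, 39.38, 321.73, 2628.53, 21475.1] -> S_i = 4.82*8.17^i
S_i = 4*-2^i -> [4, -8, 16, -32, 64]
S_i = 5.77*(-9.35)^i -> [5.77, -53.95, 504.43, -4716.4, 44098.34]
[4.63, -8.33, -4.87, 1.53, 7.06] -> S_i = Random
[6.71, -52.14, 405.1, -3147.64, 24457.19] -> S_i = 6.71*(-7.77)^i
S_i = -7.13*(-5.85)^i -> [-7.13, 41.71, -244.01, 1427.44, -8350.51]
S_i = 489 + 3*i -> [489, 492, 495, 498, 501]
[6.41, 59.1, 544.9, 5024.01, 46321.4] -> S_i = 6.41*9.22^i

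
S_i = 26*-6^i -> [26, -156, 936, -5616, 33696]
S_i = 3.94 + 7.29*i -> [3.94, 11.23, 18.52, 25.81, 33.1]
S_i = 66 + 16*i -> [66, 82, 98, 114, 130]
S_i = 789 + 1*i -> [789, 790, 791, 792, 793]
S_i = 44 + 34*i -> [44, 78, 112, 146, 180]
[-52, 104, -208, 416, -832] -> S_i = -52*-2^i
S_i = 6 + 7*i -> [6, 13, 20, 27, 34]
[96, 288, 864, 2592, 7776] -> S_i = 96*3^i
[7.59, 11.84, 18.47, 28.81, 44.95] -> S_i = 7.59*1.56^i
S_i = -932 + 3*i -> [-932, -929, -926, -923, -920]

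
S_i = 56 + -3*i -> [56, 53, 50, 47, 44]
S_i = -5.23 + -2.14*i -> [-5.23, -7.37, -9.51, -11.65, -13.79]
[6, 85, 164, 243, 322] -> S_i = 6 + 79*i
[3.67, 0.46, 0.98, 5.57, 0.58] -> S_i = Random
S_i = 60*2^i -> [60, 120, 240, 480, 960]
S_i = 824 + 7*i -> [824, 831, 838, 845, 852]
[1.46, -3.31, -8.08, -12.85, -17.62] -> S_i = 1.46 + -4.77*i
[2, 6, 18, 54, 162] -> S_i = 2*3^i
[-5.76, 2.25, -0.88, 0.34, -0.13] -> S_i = -5.76*(-0.39)^i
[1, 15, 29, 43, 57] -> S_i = 1 + 14*i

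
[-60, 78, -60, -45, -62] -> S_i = Random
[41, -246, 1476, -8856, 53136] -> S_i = 41*-6^i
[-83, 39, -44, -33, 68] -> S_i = Random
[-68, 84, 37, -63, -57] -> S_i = Random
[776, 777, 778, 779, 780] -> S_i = 776 + 1*i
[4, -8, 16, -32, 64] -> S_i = 4*-2^i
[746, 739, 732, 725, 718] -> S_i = 746 + -7*i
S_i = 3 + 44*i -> [3, 47, 91, 135, 179]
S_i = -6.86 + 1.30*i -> [-6.86, -5.56, -4.26, -2.96, -1.66]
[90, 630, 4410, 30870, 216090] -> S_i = 90*7^i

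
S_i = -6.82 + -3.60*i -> [-6.82, -10.42, -14.02, -17.62, -21.22]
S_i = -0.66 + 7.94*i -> [-0.66, 7.28, 15.22, 23.16, 31.1]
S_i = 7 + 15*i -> [7, 22, 37, 52, 67]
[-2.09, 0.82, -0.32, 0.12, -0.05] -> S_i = -2.09*(-0.39)^i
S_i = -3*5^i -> [-3, -15, -75, -375, -1875]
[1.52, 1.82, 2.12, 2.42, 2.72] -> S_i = 1.52 + 0.30*i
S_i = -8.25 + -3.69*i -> [-8.25, -11.94, -15.63, -19.32, -23.01]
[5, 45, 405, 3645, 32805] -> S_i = 5*9^i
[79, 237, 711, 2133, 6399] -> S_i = 79*3^i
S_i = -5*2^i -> [-5, -10, -20, -40, -80]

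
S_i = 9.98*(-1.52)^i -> [9.98, -15.17, 23.06, -35.05, 53.27]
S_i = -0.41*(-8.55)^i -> [-0.41, 3.51, -29.97, 256.26, -2191.03]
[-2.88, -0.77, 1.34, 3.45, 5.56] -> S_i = -2.88 + 2.11*i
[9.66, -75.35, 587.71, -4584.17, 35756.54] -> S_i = 9.66*(-7.80)^i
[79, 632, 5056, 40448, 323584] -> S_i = 79*8^i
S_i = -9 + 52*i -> [-9, 43, 95, 147, 199]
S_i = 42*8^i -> [42, 336, 2688, 21504, 172032]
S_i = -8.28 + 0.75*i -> [-8.28, -7.53, -6.78, -6.03, -5.28]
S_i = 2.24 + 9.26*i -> [2.24, 11.5, 20.76, 30.02, 39.28]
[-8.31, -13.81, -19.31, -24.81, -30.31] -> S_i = -8.31 + -5.50*i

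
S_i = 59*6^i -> [59, 354, 2124, 12744, 76464]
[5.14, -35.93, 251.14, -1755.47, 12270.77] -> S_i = 5.14*(-6.99)^i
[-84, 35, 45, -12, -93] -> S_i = Random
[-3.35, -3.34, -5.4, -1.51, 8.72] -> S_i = Random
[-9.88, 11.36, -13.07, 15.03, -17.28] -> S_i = -9.88*(-1.15)^i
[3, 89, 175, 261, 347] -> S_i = 3 + 86*i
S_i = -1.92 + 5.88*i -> [-1.92, 3.96, 9.84, 15.72, 21.6]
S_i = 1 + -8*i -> [1, -7, -15, -23, -31]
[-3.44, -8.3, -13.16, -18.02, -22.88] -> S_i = -3.44 + -4.86*i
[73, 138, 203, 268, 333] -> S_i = 73 + 65*i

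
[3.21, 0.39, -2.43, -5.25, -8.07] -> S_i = 3.21 + -2.82*i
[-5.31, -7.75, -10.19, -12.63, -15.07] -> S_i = -5.31 + -2.44*i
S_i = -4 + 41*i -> [-4, 37, 78, 119, 160]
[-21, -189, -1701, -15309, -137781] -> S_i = -21*9^i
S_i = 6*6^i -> [6, 36, 216, 1296, 7776]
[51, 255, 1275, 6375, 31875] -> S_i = 51*5^i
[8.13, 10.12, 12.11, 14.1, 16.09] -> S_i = 8.13 + 1.99*i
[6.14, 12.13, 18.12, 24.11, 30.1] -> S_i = 6.14 + 5.99*i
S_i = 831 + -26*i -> [831, 805, 779, 753, 727]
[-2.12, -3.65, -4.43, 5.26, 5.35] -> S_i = Random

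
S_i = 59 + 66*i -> [59, 125, 191, 257, 323]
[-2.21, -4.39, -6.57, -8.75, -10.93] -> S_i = -2.21 + -2.18*i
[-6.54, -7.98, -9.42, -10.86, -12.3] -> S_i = -6.54 + -1.44*i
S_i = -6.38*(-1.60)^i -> [-6.38, 10.21, -16.33, 26.13, -41.81]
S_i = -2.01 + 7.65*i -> [-2.01, 5.64, 13.29, 20.94, 28.59]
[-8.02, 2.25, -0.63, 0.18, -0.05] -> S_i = -8.02*(-0.28)^i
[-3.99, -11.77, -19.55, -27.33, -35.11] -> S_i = -3.99 + -7.78*i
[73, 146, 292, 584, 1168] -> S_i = 73*2^i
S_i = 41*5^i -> [41, 205, 1025, 5125, 25625]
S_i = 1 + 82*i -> [1, 83, 165, 247, 329]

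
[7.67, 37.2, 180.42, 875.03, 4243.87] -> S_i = 7.67*4.85^i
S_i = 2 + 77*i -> [2, 79, 156, 233, 310]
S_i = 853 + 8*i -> [853, 861, 869, 877, 885]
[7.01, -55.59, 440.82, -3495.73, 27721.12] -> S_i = 7.01*(-7.93)^i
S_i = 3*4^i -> [3, 12, 48, 192, 768]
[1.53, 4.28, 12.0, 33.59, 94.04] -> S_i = 1.53*2.80^i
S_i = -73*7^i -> [-73, -511, -3577, -25039, -175273]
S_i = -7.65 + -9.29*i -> [-7.65, -16.94, -26.23, -35.52, -44.81]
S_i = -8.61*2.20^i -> [-8.61, -18.94, -41.67, -91.68, -201.69]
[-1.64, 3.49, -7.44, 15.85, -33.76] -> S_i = -1.64*(-2.13)^i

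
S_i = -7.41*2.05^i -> [-7.41, -15.19, -31.14, -63.84, -130.87]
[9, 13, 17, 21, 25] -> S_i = 9 + 4*i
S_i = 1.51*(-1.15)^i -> [1.51, -1.74, 2.0, -2.3, 2.64]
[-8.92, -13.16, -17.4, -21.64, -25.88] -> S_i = -8.92 + -4.24*i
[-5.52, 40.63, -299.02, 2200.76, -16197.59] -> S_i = -5.52*(-7.36)^i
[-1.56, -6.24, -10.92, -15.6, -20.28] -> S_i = -1.56 + -4.68*i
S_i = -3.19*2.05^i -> [-3.19, -6.54, -13.41, -27.48, -56.34]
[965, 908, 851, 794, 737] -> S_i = 965 + -57*i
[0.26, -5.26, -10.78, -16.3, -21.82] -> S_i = 0.26 + -5.52*i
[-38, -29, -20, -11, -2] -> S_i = -38 + 9*i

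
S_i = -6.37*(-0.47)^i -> [-6.37, 2.99, -1.41, 0.66, -0.31]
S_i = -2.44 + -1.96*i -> [-2.44, -4.4, -6.36, -8.32, -10.28]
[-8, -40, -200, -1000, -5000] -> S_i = -8*5^i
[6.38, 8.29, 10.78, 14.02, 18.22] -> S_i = 6.38*1.30^i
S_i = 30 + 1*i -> [30, 31, 32, 33, 34]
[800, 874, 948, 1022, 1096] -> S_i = 800 + 74*i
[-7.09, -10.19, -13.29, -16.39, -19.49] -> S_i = -7.09 + -3.10*i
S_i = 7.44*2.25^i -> [7.44, 16.74, 37.66, 84.75, 190.68]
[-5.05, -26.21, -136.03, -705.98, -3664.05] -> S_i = -5.05*5.19^i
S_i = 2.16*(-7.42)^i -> [2.16, -16.03, 118.92, -882.4, 6547.41]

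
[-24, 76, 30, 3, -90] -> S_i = Random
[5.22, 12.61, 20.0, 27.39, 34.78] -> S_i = 5.22 + 7.39*i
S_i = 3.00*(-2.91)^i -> [3.0, -8.73, 25.4, -73.93, 215.13]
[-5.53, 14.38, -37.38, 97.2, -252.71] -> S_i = -5.53*(-2.60)^i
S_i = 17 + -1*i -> [17, 16, 15, 14, 13]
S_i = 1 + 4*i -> [1, 5, 9, 13, 17]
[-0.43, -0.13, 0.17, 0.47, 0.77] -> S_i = -0.43 + 0.30*i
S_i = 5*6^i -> [5, 30, 180, 1080, 6480]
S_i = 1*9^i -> [1, 9, 81, 729, 6561]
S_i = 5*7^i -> [5, 35, 245, 1715, 12005]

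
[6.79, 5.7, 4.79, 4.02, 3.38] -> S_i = 6.79*0.84^i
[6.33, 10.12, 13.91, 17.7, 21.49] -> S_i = 6.33 + 3.79*i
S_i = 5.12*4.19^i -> [5.12, 21.45, 89.89, 376.63, 1578.07]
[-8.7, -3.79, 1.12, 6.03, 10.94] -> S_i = -8.70 + 4.91*i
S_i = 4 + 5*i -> [4, 9, 14, 19, 24]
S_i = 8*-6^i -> [8, -48, 288, -1728, 10368]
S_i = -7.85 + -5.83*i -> [-7.85, -13.68, -19.51, -25.34, -31.17]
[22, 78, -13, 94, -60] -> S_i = Random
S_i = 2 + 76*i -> [2, 78, 154, 230, 306]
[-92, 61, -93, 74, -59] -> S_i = Random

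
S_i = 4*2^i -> [4, 8, 16, 32, 64]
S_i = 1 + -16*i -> [1, -15, -31, -47, -63]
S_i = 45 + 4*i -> [45, 49, 53, 57, 61]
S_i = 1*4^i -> [1, 4, 16, 64, 256]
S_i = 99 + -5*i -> [99, 94, 89, 84, 79]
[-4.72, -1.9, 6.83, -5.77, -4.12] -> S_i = Random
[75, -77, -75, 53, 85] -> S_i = Random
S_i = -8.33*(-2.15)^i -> [-8.33, 17.91, -38.51, 82.79, -177.99]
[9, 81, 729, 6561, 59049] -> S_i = 9*9^i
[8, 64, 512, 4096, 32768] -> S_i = 8*8^i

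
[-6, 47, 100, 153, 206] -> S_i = -6 + 53*i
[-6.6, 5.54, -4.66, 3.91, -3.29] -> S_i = -6.60*(-0.84)^i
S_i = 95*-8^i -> [95, -760, 6080, -48640, 389120]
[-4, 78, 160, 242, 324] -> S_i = -4 + 82*i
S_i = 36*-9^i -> [36, -324, 2916, -26244, 236196]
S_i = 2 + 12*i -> [2, 14, 26, 38, 50]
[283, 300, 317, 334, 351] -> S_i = 283 + 17*i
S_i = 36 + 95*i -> [36, 131, 226, 321, 416]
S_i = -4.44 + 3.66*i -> [-4.44, -0.78, 2.88, 6.54, 10.2]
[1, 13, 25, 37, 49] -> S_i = 1 + 12*i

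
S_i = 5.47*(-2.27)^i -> [5.47, -12.42, 28.19, -63.98, 145.24]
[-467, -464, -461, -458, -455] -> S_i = -467 + 3*i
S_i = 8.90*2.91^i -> [8.9, 25.9, 75.37, 219.32, 638.21]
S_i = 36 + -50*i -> [36, -14, -64, -114, -164]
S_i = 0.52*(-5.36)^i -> [0.52, -2.79, 14.94, -80.08, 429.2]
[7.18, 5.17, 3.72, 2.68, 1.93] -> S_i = 7.18*0.72^i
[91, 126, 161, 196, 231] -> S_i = 91 + 35*i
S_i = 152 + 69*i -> [152, 221, 290, 359, 428]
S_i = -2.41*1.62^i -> [-2.41, -3.9, -6.32, -10.25, -16.6]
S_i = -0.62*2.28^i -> [-0.62, -1.41, -3.22, -7.35, -16.75]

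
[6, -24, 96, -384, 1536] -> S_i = 6*-4^i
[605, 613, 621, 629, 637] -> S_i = 605 + 8*i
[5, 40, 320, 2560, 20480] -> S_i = 5*8^i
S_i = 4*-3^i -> [4, -12, 36, -108, 324]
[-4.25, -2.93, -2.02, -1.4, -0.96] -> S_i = -4.25*0.69^i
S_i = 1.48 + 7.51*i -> [1.48, 8.99, 16.5, 24.01, 31.52]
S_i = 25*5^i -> [25, 125, 625, 3125, 15625]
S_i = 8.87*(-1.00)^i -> [8.87, -8.87, 8.87, -8.87, 8.87]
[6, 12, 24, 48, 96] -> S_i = 6*2^i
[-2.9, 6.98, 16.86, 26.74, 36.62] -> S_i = -2.90 + 9.88*i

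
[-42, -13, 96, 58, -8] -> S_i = Random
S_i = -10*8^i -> [-10, -80, -640, -5120, -40960]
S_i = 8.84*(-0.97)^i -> [8.84, -8.57, 8.32, -8.07, 7.83]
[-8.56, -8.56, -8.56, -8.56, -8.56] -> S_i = -8.56 + -0.00*i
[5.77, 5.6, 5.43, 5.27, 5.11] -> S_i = 5.77*0.97^i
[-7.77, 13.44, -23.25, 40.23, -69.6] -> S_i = -7.77*(-1.73)^i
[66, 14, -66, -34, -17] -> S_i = Random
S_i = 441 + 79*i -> [441, 520, 599, 678, 757]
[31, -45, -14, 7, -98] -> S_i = Random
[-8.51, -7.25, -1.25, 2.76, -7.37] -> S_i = Random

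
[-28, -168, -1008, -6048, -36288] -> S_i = -28*6^i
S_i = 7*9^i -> [7, 63, 567, 5103, 45927]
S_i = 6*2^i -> [6, 12, 24, 48, 96]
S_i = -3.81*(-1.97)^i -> [-3.81, 7.51, -14.79, 29.13, -57.38]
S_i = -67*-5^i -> [-67, 335, -1675, 8375, -41875]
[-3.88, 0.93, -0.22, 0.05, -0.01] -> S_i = -3.88*(-0.24)^i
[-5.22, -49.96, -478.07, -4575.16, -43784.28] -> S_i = -5.22*9.57^i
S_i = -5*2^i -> [-5, -10, -20, -40, -80]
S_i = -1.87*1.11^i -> [-1.87, -2.08, -2.3, -2.56, -2.84]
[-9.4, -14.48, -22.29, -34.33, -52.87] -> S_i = -9.40*1.54^i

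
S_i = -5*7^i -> [-5, -35, -245, -1715, -12005]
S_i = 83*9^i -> [83, 747, 6723, 60507, 544563]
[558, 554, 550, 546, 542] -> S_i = 558 + -4*i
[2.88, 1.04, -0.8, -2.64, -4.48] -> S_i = 2.88 + -1.84*i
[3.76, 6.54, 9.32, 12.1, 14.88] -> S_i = 3.76 + 2.78*i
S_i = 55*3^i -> [55, 165, 495, 1485, 4455]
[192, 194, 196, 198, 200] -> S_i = 192 + 2*i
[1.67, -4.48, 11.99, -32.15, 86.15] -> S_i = 1.67*(-2.68)^i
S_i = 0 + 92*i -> [0, 92, 184, 276, 368]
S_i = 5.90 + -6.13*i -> [5.9, -0.23, -6.36, -12.49, -18.62]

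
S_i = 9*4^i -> [9, 36, 144, 576, 2304]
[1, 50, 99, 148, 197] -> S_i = 1 + 49*i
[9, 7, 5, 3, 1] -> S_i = 9 + -2*i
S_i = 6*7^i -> [6, 42, 294, 2058, 14406]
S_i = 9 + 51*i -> [9, 60, 111, 162, 213]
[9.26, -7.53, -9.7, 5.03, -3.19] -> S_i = Random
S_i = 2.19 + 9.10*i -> [2.19, 11.29, 20.39, 29.49, 38.59]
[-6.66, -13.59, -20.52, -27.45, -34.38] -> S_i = -6.66 + -6.93*i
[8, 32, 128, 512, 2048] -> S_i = 8*4^i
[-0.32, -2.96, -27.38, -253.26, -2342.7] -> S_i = -0.32*9.25^i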